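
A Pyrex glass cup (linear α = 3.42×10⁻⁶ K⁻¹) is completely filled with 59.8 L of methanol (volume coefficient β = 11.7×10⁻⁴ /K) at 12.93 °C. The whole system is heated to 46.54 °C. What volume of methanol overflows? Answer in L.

The cup also expands: β_container ≈ 3α = 1.026×10⁻⁵ /K
Net overflow = V₀(β_liq − 3α_cont)ΔT
β − 3α = 1.17×10⁻³ − 1.026×10⁻⁵ = 1.15974×10⁻³ /K; ΔT = 33.61 K
ΔV = 59.8 × 1.15974×10⁻³ × 33.61 = 2.33 L

2.33 L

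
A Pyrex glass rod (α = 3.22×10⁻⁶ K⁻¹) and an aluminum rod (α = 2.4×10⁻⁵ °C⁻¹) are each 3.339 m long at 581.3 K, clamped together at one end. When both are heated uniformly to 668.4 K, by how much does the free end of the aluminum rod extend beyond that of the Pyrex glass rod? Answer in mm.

6.04 mm

ΔT = 87.1 K
Pyrex glass: ΔL = 3.22×10⁻⁶ × 3.339 m × 87.1 = 9.3646×10⁻⁴ m = 0.93646 mm
aluminum: ΔL = 2.4×10⁻⁵ × 3.339 m × 87.1 = 6.9798×10⁻³ m = 6.9798 mm
difference = 6.9798 − 0.93646 = 6.04334 mm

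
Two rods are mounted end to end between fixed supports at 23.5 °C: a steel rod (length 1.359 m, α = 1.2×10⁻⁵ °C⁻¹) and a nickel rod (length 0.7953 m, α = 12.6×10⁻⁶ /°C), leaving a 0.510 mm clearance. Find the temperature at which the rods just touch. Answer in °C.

T = 42.9 °C

α₁L₁ = 1.6308×10⁻⁵ m/K, α₂L₂ = 1.002078×10⁻⁵ m/K → total 2.632878×10⁻⁵ m/K
ΔT = g/(α₁L₁+α₂L₂) = 5.10×10⁻⁴ / 2.632878×10⁻⁵ = 19.370 K
T = 23.5 + 19.370 = 42.870 °C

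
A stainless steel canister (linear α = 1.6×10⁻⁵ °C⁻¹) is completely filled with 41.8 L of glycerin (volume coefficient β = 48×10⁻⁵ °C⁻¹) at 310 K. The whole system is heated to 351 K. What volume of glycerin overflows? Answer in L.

The canister also expands: β_container ≈ 3α = 4.8×10⁻⁵ /K
Net overflow = V₀(β_liq − 3α_cont)ΔT
β − 3α = 4.80×10⁻⁴ − 4.8×10⁻⁵ = 4.32×10⁻⁴ /K; ΔT = 41 K
ΔV = 41.8 × 4.32×10⁻⁴ × 41 = 0.740 L

0.740 L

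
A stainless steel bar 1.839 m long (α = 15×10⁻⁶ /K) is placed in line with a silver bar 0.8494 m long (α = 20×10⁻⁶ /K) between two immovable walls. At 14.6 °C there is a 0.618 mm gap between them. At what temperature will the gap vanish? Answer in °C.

Gap closes when ΔL₁ + ΔL₂ = 0.618 mm = 6.18×10⁻⁴ m
(α₁L₁ + α₂L₂)ΔT = g
α₁L₁ + α₂L₂ = 15×10⁻⁶×1.839 + 20×10⁻⁶×0.8494 = 4.4573×10⁻⁵ m/K
ΔT = 6.18×10⁻⁴ / 4.4573×10⁻⁵ = 13.865 K
T = 14.6 + 13.865 = 28.465 °C

T = 28.5 °C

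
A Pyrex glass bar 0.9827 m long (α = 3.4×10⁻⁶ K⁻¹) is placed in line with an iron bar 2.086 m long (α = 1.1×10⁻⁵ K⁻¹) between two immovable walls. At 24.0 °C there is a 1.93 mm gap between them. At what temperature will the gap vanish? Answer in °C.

T = 97.4 °C

Gap closes when ΔL₁ + ΔL₂ = 1.93 mm = 1.93×10⁻³ m
(α₁L₁ + α₂L₂)ΔT = g
α₁L₁ + α₂L₂ = 3.4×10⁻⁶×0.9827 + 1.1×10⁻⁵×2.086 = 2.628718×10⁻⁵ m/K
ΔT = 1.93×10⁻³ / 2.628718×10⁻⁵ = 73.420 K
T = 24.0 + 73.420 = 97.420 °C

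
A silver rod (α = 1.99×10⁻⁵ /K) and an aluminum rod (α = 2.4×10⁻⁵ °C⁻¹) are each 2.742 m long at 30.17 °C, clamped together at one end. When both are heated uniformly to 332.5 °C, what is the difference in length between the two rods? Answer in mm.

3.40 mm

ΔT = 302.33 K
silver: ΔL = 1.99×10⁻⁵ × 2.742 m × 302.33 = 1.6497×10⁻² m = 16.497 mm
aluminum: ΔL = 2.4×10⁻⁵ × 2.742 m × 302.33 = 1.9896×10⁻² m = 19.896 mm
difference = 19.896 − 16.497 = 3.399 mm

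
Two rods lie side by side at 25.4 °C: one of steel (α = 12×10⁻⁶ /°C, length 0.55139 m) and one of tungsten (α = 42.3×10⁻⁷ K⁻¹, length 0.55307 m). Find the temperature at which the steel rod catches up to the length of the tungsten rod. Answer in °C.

L₁(1 + α₁ΔT) = L₂(1 + α₂ΔT) ⇒ ΔT = (L₂ − L₁)/(α₁L₁ − α₂L₂)
L₂ − L₁ = 0.55307 − 0.55139 = 1.68×10⁻³ m
α₁L₁ − α₂L₂ = 12×10⁻⁶×0.55139 − 42.3×10⁻⁷×0.55307 = 4.2771939×10⁻⁶ m/K
ΔT = 1.68×10⁻³ / 4.2771939×10⁻⁶ = 392.781 K
T = 25.4 + 392.781 = 418.181 °C

T = 418.2 °C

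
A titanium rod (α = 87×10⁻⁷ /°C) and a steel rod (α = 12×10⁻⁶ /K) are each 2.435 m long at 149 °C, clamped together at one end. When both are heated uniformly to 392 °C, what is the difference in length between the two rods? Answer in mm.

1.95 mm

ΔT = 243 K
titanium: ΔL = 87×10⁻⁷ × 2.435 m × 243 = 5.1478×10⁻³ m = 5.1478 mm
steel: ΔL = 12×10⁻⁶ × 2.435 m × 243 = 7.1005×10⁻³ m = 7.1005 mm
difference = 7.1005 − 5.1478 = 1.9527 mm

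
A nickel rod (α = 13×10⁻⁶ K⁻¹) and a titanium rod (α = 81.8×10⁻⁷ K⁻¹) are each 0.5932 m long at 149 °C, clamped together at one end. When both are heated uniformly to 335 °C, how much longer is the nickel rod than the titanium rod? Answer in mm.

ΔT = 186 K
nickel: ΔL = 13×10⁻⁶ × 0.5932 m × 186 = 1.4344×10⁻³ m = 1.4344 mm
titanium: ΔL = 81.8×10⁻⁷ × 0.5932 m × 186 = 9.0254×10⁻⁴ m = 0.90254 mm
difference = 1.4344 − 0.90254 = 0.53186 mm

0.532 mm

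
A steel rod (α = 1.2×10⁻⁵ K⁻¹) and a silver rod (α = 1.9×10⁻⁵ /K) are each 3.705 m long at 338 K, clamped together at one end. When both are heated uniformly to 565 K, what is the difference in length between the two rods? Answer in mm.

5.89 mm

ΔT = 227 K
steel: ΔL = 1.2×10⁻⁵ × 3.705 m × 227 = 1.0092×10⁻² m = 10.092 mm
silver: ΔL = 1.9×10⁻⁵ × 3.705 m × 227 = 1.5980×10⁻² m = 15.980 mm
difference = 15.980 − 10.092 = 5.888 mm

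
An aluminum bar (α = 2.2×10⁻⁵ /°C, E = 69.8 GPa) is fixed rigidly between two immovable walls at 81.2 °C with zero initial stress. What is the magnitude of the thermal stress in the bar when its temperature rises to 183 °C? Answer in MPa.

Fully constrained: the free strain ε = αΔT is blocked, so σ = Eε = EαΔT.
|ΔT| = 101.8 K
σ = 69.8×10⁹ × 2.2×10⁻⁵ × 101.8 = 1.56×10⁸ Pa

σ = 156 MPa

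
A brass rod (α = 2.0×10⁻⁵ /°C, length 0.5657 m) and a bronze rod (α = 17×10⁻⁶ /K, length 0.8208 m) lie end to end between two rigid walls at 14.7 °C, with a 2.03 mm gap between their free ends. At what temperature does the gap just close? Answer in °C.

T = 95.0 °C

Gap closes when ΔL₁ + ΔL₂ = 2.03 mm = 2.03×10⁻³ m
(α₁L₁ + α₂L₂)ΔT = g
α₁L₁ + α₂L₂ = 2.0×10⁻⁵×0.5657 + 17×10⁻⁶×0.8208 = 2.52676×10⁻⁵ m/K
ΔT = 2.03×10⁻³ / 2.52676×10⁻⁵ = 80.340 K
T = 14.7 + 80.340 = 95.040 °C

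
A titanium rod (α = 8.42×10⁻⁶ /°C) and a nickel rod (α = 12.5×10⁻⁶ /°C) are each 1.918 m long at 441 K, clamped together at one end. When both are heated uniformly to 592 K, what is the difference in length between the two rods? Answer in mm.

1.18 mm

ΔT = 151 K
titanium: ΔL = 8.42×10⁻⁶ × 1.918 m × 151 = 2.4386×10⁻³ m = 2.4386 mm
nickel: ΔL = 12.5×10⁻⁶ × 1.918 m × 151 = 3.6202×10⁻³ m = 3.6202 mm
difference = 3.6202 − 2.4386 = 1.1816 mm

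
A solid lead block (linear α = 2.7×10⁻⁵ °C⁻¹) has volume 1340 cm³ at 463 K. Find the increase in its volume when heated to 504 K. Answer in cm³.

ΔV = 4.45 cm³

Isotropic solid: β ≈ 3α = 8.1×10⁻⁵ /K; ΔT = 41 K
ΔV = 3αV₀ΔT = 3(2.7×10⁻⁵)(1340)(41) = 4.45 cm³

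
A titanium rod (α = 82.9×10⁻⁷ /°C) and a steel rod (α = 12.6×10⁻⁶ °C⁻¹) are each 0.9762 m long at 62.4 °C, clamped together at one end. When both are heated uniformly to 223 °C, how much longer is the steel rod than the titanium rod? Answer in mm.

0.676 mm

ΔT = 160.6 K
titanium: ΔL = 82.9×10⁻⁷ × 0.9762 m × 160.6 = 1.2997×10⁻³ m = 1.2997 mm
steel: ΔL = 12.6×10⁻⁶ × 0.9762 m × 160.6 = 1.9754×10⁻³ m = 1.9754 mm
difference = 1.9754 − 1.2997 = 0.6757 mm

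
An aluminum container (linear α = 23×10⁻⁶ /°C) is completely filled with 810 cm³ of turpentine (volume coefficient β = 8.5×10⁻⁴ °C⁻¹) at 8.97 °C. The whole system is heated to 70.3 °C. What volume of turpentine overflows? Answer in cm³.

38.8 cm³

The container also expands: β_container ≈ 3α = 6.9×10⁻⁵ /K
Net overflow = V₀(β_liq − 3α_cont)ΔT
β − 3α = 8.50×10⁻⁴ − 6.9×10⁻⁵ = 7.81×10⁻⁴ /K; ΔT = 61.33 K
ΔV = 810 × 7.81×10⁻⁴ × 61.33 = 38.8 cm³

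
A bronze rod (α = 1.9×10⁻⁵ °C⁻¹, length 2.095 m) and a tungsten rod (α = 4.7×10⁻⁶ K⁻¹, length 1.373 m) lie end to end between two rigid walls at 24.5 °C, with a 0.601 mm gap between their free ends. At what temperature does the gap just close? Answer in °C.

Gap closes when ΔL₁ + ΔL₂ = 0.601 mm = 6.01×10⁻⁴ m
(α₁L₁ + α₂L₂)ΔT = g
α₁L₁ + α₂L₂ = 1.9×10⁻⁵×2.095 + 4.7×10⁻⁶×1.373 = 4.62581×10⁻⁵ m/K
ΔT = 6.01×10⁻⁴ / 4.62581×10⁻⁵ = 12.992 K
T = 24.5 + 12.992 = 37.492 °C

T = 37.5 °C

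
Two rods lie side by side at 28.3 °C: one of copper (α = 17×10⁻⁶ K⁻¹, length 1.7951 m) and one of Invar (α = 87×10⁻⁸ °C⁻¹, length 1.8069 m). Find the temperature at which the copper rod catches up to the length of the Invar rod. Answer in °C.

Equal length when α₁L₁ΔT − α₂L₂ΔT = L₂ − L₁ = 1.18×10⁻² m
α₁L₁ = 3.05167×10⁻⁵, α₂L₂ = 1.572003×10⁻⁶ → Δ(αL) = 2.8944697×10⁻⁵ m/K
ΔT = 1.18×10⁻² / 2.8944697×10⁻⁵ = 407.674 K, so T = 28.3 + 407.674 = 435.974 °C

T = 436.0 °C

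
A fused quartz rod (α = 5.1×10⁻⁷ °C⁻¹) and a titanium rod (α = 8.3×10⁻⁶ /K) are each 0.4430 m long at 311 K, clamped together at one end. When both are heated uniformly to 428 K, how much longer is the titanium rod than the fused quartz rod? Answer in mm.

0.404 mm

ΔT = 117 K
fused quartz: ΔL = 5.1×10⁻⁷ × 0.4430 m × 117 = 2.6434×10⁻⁵ m = 0.026434 mm
titanium: ΔL = 8.3×10⁻⁶ × 0.4430 m × 117 = 4.3020×10⁻⁴ m = 0.43020 mm
difference = 0.43020 − 0.026434 = 0.403766 mm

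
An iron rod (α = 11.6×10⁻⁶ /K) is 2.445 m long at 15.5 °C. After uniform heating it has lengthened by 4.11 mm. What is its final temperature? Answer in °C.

ΔL = αL₀ΔT ⇒ ΔT = ΔL / (αL₀)
ΔT = 4.11×10⁻³ m / (11.6×10⁻⁶ × 2.445 m) = 144.91 K
T = 15.5 + 144.91 = 160.41 °C

T = 160 °C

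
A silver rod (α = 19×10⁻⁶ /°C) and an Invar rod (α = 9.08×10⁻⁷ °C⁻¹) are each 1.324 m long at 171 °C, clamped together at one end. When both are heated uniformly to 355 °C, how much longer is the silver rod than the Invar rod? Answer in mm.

4.41 mm

ΔT = 184 K
silver: ΔL = 19×10⁻⁶ × 1.324 m × 184 = 4.6287×10⁻³ m = 4.6287 mm
Invar: ΔL = 9.08×10⁻⁷ × 1.324 m × 184 = 2.2120×10⁻⁴ m = 0.22120 mm
difference = 4.6287 − 0.22120 = 4.4075 mm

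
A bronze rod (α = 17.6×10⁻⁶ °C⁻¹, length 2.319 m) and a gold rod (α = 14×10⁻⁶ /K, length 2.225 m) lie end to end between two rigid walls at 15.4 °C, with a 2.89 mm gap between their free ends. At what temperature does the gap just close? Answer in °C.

T = 55.6 °C

α₁L₁ = 4.08144×10⁻⁵ m/K, α₂L₂ = 3.115×10⁻⁵ m/K → total 7.19644×10⁻⁵ m/K
ΔT = g/(α₁L₁+α₂L₂) = 2.89×10⁻³ / 7.19644×10⁻⁵ = 40.159 K
T = 15.4 + 40.159 = 55.559 °C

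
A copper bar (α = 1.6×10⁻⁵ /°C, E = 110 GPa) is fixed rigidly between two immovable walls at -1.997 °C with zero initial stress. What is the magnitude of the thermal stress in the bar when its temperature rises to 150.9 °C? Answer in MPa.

σ = 269 MPa

Fully constrained: the free strain ε = αΔT is blocked, so σ = Eε = EαΔT.
|ΔT| = 152.897 K
σ = 110×10⁹ × 1.6×10⁻⁵ × 152.897 = 2.69×10⁸ Pa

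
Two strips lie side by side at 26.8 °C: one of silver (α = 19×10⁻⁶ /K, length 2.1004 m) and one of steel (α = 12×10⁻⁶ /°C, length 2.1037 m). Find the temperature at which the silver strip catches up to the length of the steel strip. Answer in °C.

T = 251.9 °C

Equal length when α₁L₁ΔT − α₂L₂ΔT = L₂ − L₁ = 3.30×10⁻³ m
α₁L₁ = 3.99076×10⁻⁵, α₂L₂ = 2.52444×10⁻⁵ → Δ(αL) = 1.46632×10⁻⁵ m/K
ΔT = 3.30×10⁻³ / 1.46632×10⁻⁵ = 225.053 K, so T = 26.8 + 225.053 = 251.853 °C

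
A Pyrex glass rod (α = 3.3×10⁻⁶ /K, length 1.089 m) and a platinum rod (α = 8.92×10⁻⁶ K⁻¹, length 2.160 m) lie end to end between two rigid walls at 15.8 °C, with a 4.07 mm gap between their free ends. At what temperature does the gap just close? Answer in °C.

T = 194 °C

α₁L₁ = 3.5937×10⁻⁶ m/K, α₂L₂ = 1.92672×10⁻⁵ m/K → total 2.28609×10⁻⁵ m/K
ΔT = g/(α₁L₁+α₂L₂) = 4.07×10⁻³ / 2.28609×10⁻⁵ = 178.03 K
T = 15.8 + 178.03 = 193.83 °C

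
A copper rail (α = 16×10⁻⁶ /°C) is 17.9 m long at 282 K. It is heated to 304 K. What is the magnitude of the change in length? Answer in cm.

|ΔT| = |304 − 282| = 22 K
ΔL = αL₀ΔT = (16×10⁻⁶)(17.9)(22) = 6.30×10⁻³ m

ΔL = 0.630 cm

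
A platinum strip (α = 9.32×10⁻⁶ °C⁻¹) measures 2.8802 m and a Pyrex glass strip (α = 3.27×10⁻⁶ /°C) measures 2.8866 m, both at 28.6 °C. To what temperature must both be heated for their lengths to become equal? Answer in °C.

T = 396.3 °C

Equal length when α₁L₁ΔT − α₂L₂ΔT = L₂ − L₁ = 6.40×10⁻³ m
α₁L₁ = 2.6843464×10⁻⁵, α₂L₂ = 9.439182×10⁻⁶ → Δ(αL) = 1.7404282×10⁻⁵ m/K
ΔT = 6.40×10⁻³ / 1.7404282×10⁻⁵ = 367.726 K, so T = 28.6 + 367.726 = 396.326 °C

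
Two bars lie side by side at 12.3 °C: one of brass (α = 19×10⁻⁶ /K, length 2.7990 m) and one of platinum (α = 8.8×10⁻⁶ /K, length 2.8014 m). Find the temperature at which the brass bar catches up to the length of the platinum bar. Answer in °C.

Equal length when α₁L₁ΔT − α₂L₂ΔT = L₂ − L₁ = 2.40×10⁻³ m
α₁L₁ = 5.3181×10⁻⁵, α₂L₂ = 2.465232×10⁻⁵ → Δ(αL) = 2.852868×10⁻⁵ m/K
ΔT = 2.40×10⁻³ / 2.852868×10⁻⁵ = 84.1259 K, so T = 12.3 + 84.1259 = 96.4259 °C

T = 96.43 °C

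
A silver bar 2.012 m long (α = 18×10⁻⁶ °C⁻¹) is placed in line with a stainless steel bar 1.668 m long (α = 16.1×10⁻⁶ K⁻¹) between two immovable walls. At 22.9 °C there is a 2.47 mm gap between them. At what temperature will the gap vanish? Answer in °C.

α₁L₁ = 3.6216×10⁻⁵ m/K, α₂L₂ = 2.68548×10⁻⁵ m/K → total 6.30708×10⁻⁵ m/K
ΔT = g/(α₁L₁+α₂L₂) = 2.47×10⁻³ / 6.30708×10⁻⁵ = 39.162 K
T = 22.9 + 39.162 = 62.062 °C

T = 62.1 °C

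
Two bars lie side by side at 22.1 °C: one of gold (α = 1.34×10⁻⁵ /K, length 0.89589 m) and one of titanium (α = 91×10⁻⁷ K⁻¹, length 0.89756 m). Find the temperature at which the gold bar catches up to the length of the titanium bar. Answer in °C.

T = 457.3 °C

L₁(1 + α₁ΔT) = L₂(1 + α₂ΔT) ⇒ ΔT = (L₂ − L₁)/(α₁L₁ − α₂L₂)
L₂ − L₁ = 0.89756 − 0.89589 = 1.67×10⁻³ m
α₁L₁ − α₂L₂ = 1.34×10⁻⁵×0.89589 − 91×10⁻⁷×0.89756 = 3.83713×10⁻⁶ m/K
ΔT = 1.67×10⁻³ / 3.83713×10⁻⁶ = 435.221 K
T = 22.1 + 435.221 = 457.321 °C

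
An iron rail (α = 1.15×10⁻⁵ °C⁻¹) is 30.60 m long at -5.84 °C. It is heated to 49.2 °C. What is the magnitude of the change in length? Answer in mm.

ΔL = 19.4 mm

|ΔT| = |49.2 − (-5.84)| = 55.04 K
ΔL = αL₀ΔT = (1.15×10⁻⁵)(30.60)(55.04) = 1.94×10⁻² m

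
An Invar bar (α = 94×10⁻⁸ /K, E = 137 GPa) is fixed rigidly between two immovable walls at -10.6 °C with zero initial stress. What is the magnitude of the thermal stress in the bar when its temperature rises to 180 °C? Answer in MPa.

Fully constrained: the free strain ε = αΔT is blocked, so σ = Eε = EαΔT.
|ΔT| = 190.6 K
σ = 137×10⁹ × 94×10⁻⁸ × 190.6 = 2.45×10⁷ Pa

σ = 24.5 MPa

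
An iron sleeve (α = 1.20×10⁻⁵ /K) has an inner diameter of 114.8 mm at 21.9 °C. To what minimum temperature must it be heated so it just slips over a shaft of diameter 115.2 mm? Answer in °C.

T = 312 °C

Required Δd = 115.2 − 114.8 = 0.4 mm
Δd = αd₀ΔT ⇒ ΔT = Δd/(αd₀) = 0.4 / (1.20×10⁻⁵ × 114.8) = 290.36 K
T_min = 21.9 + 290.36 = 312.26 °C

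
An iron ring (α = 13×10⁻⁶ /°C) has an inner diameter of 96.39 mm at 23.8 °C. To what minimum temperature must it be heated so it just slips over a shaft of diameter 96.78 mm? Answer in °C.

Required Δd = 96.78 − 96.39 = 0.39 mm
Δd = αd₀ΔT ⇒ ΔT = Δd/(αd₀) = 0.39 / (13×10⁻⁶ × 96.39) = 311.24 K
T_min = 23.8 + 311.24 = 335.04 °C

T = 335 °C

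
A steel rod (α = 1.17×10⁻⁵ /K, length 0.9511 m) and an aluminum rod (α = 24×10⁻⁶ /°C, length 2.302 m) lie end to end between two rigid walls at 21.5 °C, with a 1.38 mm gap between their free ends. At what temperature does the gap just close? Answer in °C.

Gap closes when ΔL₁ + ΔL₂ = 1.38 mm = 1.38×10⁻³ m
(α₁L₁ + α₂L₂)ΔT = g
α₁L₁ + α₂L₂ = 1.17×10⁻⁵×0.9511 + 24×10⁻⁶×2.302 = 6.637587×10⁻⁵ m/K
ΔT = 1.38×10⁻³ / 6.637587×10⁻⁵ = 20.791 K
T = 21.5 + 20.791 = 42.291 °C

T = 42.3 °C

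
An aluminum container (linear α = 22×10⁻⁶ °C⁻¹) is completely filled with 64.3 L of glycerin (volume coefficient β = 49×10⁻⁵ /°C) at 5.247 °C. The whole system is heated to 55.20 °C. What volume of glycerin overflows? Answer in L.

The container also expands: β_container ≈ 3α = 6.6×10⁻⁵ /K
Net overflow = V₀(β_liq − 3α_cont)ΔT
β − 3α = 4.90×10⁻⁴ − 6.6×10⁻⁵ = 4.24×10⁻⁴ /K; ΔT = 49.953 K
ΔV = 64.3 × 4.24×10⁻⁴ × 49.953 = 1.36 L

1.36 L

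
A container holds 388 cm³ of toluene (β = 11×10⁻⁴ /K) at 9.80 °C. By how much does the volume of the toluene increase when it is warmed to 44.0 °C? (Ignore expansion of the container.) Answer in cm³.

|ΔT| = |44.0 − 9.80| = 34.20 K
ΔV = βV₀ΔT = (11×10⁻⁴)(388)(34.20) = 14.6 cm³

ΔV = 14.6 cm³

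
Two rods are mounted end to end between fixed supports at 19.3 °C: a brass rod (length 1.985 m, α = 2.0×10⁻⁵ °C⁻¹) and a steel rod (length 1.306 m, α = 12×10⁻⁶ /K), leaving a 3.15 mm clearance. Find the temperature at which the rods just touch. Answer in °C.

T = 76.2 °C

α₁L₁ = 3.970×10⁻⁵ m/K, α₂L₂ = 1.5672×10⁻⁵ m/K → total 5.5372×10⁻⁵ m/K
ΔT = g/(α₁L₁+α₂L₂) = 3.15×10⁻³ / 5.5372×10⁻⁵ = 56.888 K
T = 19.3 + 56.888 = 76.188 °C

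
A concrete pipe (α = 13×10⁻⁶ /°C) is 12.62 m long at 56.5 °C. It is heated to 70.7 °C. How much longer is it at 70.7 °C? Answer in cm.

|ΔT| = |70.7 − 56.5| = 14.2 K
ΔL = αL₀ΔT = (13×10⁻⁶)(12.62)(14.2) = 2.33×10⁻³ m

ΔL = 0.233 cm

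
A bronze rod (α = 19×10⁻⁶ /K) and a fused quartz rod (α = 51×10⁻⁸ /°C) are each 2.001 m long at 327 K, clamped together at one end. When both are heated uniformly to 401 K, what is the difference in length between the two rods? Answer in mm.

2.74 mm

ΔT = 74 K
bronze: ΔL = 19×10⁻⁶ × 2.001 m × 74 = 2.8134×10⁻³ m = 2.8134 mm
fused quartz: ΔL = 51×10⁻⁸ × 2.001 m × 74 = 7.5518×10⁻⁵ m = 0.075518 mm
difference = 2.8134 − 0.075518 = 2.737882 mm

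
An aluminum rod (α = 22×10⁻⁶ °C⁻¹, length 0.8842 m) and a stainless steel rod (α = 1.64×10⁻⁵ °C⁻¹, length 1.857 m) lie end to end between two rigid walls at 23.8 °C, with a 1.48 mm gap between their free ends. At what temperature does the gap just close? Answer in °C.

T = 53.5 °C

Gap closes when ΔL₁ + ΔL₂ = 1.48 mm = 1.48×10⁻³ m
(α₁L₁ + α₂L₂)ΔT = g
α₁L₁ + α₂L₂ = 22×10⁻⁶×0.8842 + 1.64×10⁻⁵×1.857 = 4.99072×10⁻⁵ m/K
ΔT = 1.48×10⁻³ / 4.99072×10⁻⁵ = 29.655 K
T = 23.8 + 29.655 = 53.455 °C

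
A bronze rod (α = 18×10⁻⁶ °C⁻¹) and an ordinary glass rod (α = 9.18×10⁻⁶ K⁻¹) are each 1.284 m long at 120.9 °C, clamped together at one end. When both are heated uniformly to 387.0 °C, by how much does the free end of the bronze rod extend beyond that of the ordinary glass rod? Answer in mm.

ΔT = 266.1 K
bronze: ΔL = 18×10⁻⁶ × 1.284 m × 266.1 = 6.1501×10⁻³ m = 6.1501 mm
ordinary glass: ΔL = 9.18×10⁻⁶ × 1.284 m × 266.1 = 3.1366×10⁻³ m = 3.1366 mm
difference = 6.1501 − 3.1366 = 3.0135 mm

3.01 mm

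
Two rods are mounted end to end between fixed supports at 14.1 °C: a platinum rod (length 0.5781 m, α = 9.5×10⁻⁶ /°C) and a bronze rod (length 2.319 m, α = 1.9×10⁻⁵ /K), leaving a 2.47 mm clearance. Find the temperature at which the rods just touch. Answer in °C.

α₁L₁ = 5.49195×10⁻⁶ m/K, α₂L₂ = 4.4061×10⁻⁵ m/K → total 4.955295×10⁻⁵ m/K
ΔT = g/(α₁L₁+α₂L₂) = 2.47×10⁻³ / 4.955295×10⁻⁵ = 49.846 K
T = 14.1 + 49.846 = 63.946 °C

T = 63.9 °C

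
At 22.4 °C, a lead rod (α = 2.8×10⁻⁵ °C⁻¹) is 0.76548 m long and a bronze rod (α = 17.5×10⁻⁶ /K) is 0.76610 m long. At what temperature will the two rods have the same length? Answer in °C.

T = 99.64 °C

L₁(1 + α₁ΔT) = L₂(1 + α₂ΔT) ⇒ ΔT = (L₂ − L₁)/(α₁L₁ − α₂L₂)
L₂ − L₁ = 0.76610 − 0.76548 = 6.20×10⁻⁴ m
α₁L₁ − α₂L₂ = 2.8×10⁻⁵×0.76548 − 17.5×10⁻⁶×0.76610 = 8.02669×10⁻⁶ m/K
ΔT = 6.20×10⁻⁴ / 8.02669×10⁻⁶ = 77.2423 K
T = 22.4 + 77.2423 = 99.6423 °C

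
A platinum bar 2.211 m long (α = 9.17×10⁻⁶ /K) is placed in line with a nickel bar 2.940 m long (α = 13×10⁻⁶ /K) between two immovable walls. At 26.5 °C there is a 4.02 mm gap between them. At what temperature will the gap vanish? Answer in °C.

Gap closes when ΔL₁ + ΔL₂ = 4.02 mm = 4.02×10⁻³ m
(α₁L₁ + α₂L₂)ΔT = g
α₁L₁ + α₂L₂ = 9.17×10⁻⁶×2.211 + 13×10⁻⁶×2.940 = 5.849487×10⁻⁵ m/K
ΔT = 4.02×10⁻³ / 5.849487×10⁻⁵ = 68.724 K
T = 26.5 + 68.724 = 95.224 °C

T = 95.2 °C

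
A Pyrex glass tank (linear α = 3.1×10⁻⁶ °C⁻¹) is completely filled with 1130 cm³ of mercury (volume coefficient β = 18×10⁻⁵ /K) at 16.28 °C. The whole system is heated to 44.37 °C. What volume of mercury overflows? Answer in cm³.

The tank also expands: β_container ≈ 3α = 9.3×10⁻⁶ /K
Net overflow = V₀(β_liq − 3α_cont)ΔT
β − 3α = 1.80×10⁻⁴ − 9.3×10⁻⁶ = 1.707×10⁻⁴ /K; ΔT = 28.09 K
ΔV = 1130 × 1.707×10⁻⁴ × 28.09 = 5.42 cm³

5.42 cm³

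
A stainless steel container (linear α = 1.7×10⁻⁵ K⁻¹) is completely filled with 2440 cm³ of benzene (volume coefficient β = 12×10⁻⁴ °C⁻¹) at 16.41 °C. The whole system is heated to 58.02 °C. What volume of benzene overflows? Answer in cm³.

The container also expands: β_container ≈ 3α = 5.1×10⁻⁵ /K
Net overflow = V₀(β_liq − 3α_cont)ΔT
β − 3α = 1.20×10⁻³ − 5.1×10⁻⁵ = 1.149×10⁻³ /K; ΔT = 41.61 K
ΔV = 2440 × 1.149×10⁻³ × 41.61 = 117 cm³

117 cm³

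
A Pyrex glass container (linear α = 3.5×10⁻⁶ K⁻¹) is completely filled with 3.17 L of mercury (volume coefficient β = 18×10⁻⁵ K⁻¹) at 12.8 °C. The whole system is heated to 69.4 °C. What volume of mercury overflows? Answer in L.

0.0304 L

The container also expands: β_container ≈ 3α = 1.05×10⁻⁵ /K
Net overflow = V₀(β_liq − 3α_cont)ΔT
β − 3α = 1.80×10⁻⁴ − 1.05×10⁻⁵ = 1.695×10⁻⁴ /K; ΔT = 56.6 K
ΔV = 3.17 × 1.695×10⁻⁴ × 56.6 = 0.0304 L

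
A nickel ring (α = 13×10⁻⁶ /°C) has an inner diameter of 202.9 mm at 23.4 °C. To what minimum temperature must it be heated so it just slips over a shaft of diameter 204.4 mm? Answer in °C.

Required Δd = 204.4 − 202.9 = 1.5 mm
Δd = αd₀ΔT ⇒ ΔT = Δd/(αd₀) = 1.5 / (13×10⁻⁶ × 202.9) = 568.68 K
T_min = 23.4 + 568.68 = 592.08 °C

T = 592 °C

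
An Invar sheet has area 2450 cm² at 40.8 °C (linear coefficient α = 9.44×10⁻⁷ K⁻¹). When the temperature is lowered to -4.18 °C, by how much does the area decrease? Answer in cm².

Area coefficient ≈ 2α; |ΔT| = 44.98 K
ΔA = 2αA₀ΔT = 2(9.44×10⁻⁷)(2450)(44.98) = 0.208 cm²

ΔA = 0.208 cm²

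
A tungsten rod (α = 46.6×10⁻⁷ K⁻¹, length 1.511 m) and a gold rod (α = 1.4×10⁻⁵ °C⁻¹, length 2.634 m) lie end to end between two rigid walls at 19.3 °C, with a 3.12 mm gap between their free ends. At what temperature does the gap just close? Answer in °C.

α₁L₁ = 7.04126×10⁻⁶ m/K, α₂L₂ = 3.6876×10⁻⁵ m/K → total 4.391726×10⁻⁵ m/K
ΔT = g/(α₁L₁+α₂L₂) = 3.12×10⁻³ / 4.391726×10⁻⁵ = 71.043 K
T = 19.3 + 71.043 = 90.343 °C

T = 90.3 °C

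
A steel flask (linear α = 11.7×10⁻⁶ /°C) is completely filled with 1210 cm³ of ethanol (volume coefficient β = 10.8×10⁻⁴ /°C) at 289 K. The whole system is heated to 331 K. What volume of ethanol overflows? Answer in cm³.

53.1 cm³

The flask also expands: β_container ≈ 3α = 3.51×10⁻⁵ /K
Net overflow = V₀(β_liq − 3α_cont)ΔT
β − 3α = 1.08×10⁻³ − 3.51×10⁻⁵ = 1.0449×10⁻³ /K; ΔT = 42 K
ΔV = 1210 × 1.0449×10⁻³ × 42 = 53.1 cm³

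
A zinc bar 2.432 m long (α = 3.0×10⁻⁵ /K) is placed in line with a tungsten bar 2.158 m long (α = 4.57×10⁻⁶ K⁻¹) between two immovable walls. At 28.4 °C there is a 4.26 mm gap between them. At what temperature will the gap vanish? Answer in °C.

T = 79.8 °C

α₁L₁ = 7.296×10⁻⁵ m/K, α₂L₂ = 9.86206×10⁻⁶ m/K → total 8.282206×10⁻⁵ m/K
ΔT = g/(α₁L₁+α₂L₂) = 4.26×10⁻³ / 8.282206×10⁻⁵ = 51.436 K
T = 28.4 + 51.436 = 79.836 °C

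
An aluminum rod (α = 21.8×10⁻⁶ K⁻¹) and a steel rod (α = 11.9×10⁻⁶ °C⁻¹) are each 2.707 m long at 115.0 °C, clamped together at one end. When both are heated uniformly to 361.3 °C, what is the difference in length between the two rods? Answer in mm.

ΔT = 246.3 K
aluminum: ΔL = 21.8×10⁻⁶ × 2.707 m × 246.3 = 1.4535×10⁻² m = 14.535 mm
steel: ΔL = 11.9×10⁻⁶ × 2.707 m × 246.3 = 7.9341×10⁻³ m = 7.9341 mm
difference = 14.535 − 7.9341 = 6.6009 mm

6.60 mm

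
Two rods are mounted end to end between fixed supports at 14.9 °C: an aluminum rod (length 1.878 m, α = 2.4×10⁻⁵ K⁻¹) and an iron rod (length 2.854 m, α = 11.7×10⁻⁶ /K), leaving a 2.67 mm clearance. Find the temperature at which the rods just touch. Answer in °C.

T = 48.9 °C

Gap closes when ΔL₁ + ΔL₂ = 2.67 mm = 2.67×10⁻³ m
(α₁L₁ + α₂L₂)ΔT = g
α₁L₁ + α₂L₂ = 2.4×10⁻⁵×1.878 + 11.7×10⁻⁶×2.854 = 7.84638×10⁻⁵ m/K
ΔT = 2.67×10⁻³ / 7.84638×10⁻⁵ = 34.028 K
T = 14.9 + 34.028 = 48.928 °C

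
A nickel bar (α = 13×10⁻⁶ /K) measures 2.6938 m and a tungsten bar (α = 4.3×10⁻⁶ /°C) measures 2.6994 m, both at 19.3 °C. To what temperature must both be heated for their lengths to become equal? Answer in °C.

Equal length when α₁L₁ΔT − α₂L₂ΔT = L₂ − L₁ = 5.60×10⁻³ m
α₁L₁ = 3.50194×10⁻⁵, α₂L₂ = 1.160742×10⁻⁵ → Δ(αL) = 2.341198×10⁻⁵ m/K
ΔT = 5.60×10⁻³ / 2.341198×10⁻⁵ = 239.194 K, so T = 19.3 + 239.194 = 258.494 °C

T = 258.5 °C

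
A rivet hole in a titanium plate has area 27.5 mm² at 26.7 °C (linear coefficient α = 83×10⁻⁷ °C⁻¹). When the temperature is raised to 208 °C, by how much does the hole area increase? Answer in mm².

Area coefficient ≈ 2α; |ΔT| = 181.3 K
ΔA = 2αA₀ΔT = 2(83×10⁻⁷)(27.5)(181.3) = 0.0828 mm²

ΔA = 0.0828 mm²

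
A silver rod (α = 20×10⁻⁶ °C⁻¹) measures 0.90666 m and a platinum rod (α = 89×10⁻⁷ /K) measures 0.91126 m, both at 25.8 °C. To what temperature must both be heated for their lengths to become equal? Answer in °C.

L₁(1 + α₁ΔT) = L₂(1 + α₂ΔT) ⇒ ΔT = (L₂ − L₁)/(α₁L₁ − α₂L₂)
L₂ − L₁ = 0.91126 − 0.90666 = 4.60×10⁻³ m
α₁L₁ − α₂L₂ = 20×10⁻⁶×0.90666 − 89×10⁻⁷×0.91126 = 1.0022986×10⁻⁵ m/K
ΔT = 4.60×10⁻³ / 1.0022986×10⁻⁵ = 458.945 K
T = 25.8 + 458.945 = 484.745 °C

T = 484.7 °C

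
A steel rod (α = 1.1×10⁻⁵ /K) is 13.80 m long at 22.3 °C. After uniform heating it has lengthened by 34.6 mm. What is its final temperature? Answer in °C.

ΔL = αL₀ΔT ⇒ ΔT = ΔL / (αL₀)
ΔT = 34.6×10⁻³ m / (1.1×10⁻⁵ × 13.80 m) = 227.93 K
T = 22.3 + 227.93 = 250.23 °C

T = 250 °C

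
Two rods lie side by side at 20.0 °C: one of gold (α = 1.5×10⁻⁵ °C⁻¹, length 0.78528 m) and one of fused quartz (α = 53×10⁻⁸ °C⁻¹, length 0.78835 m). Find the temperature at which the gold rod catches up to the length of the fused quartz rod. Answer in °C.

T = 290.2 °C

L₁(1 + α₁ΔT) = L₂(1 + α₂ΔT) ⇒ ΔT = (L₂ − L₁)/(α₁L₁ − α₂L₂)
L₂ − L₁ = 0.78835 − 0.78528 = 3.07×10⁻³ m
α₁L₁ − α₂L₂ = 1.5×10⁻⁵×0.78528 − 53×10⁻⁸×0.78835 = 1.13613745×10⁻⁵ m/K
ΔT = 3.07×10⁻³ / 1.13613745×10⁻⁵ = 270.214 K
T = 20.0 + 270.214 = 290.214 °C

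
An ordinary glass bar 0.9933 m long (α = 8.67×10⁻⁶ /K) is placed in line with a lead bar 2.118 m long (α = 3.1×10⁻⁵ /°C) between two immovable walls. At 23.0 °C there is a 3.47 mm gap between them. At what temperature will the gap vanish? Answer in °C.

Gap closes when ΔL₁ + ΔL₂ = 3.47 mm = 3.47×10⁻³ m
(α₁L₁ + α₂L₂)ΔT = g
α₁L₁ + α₂L₂ = 8.67×10⁻⁶×0.9933 + 3.1×10⁻⁵×2.118 = 7.4269911×10⁻⁵ m/K
ΔT = 3.47×10⁻³ / 7.4269911×10⁻⁵ = 46.721 K
T = 23.0 + 46.721 = 69.721 °C

T = 69.7 °C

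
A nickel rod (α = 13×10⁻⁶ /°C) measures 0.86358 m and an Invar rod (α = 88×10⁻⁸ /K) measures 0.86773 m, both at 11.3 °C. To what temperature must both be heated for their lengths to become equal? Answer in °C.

L₁(1 + α₁ΔT) = L₂(1 + α₂ΔT) ⇒ ΔT = (L₂ − L₁)/(α₁L₁ − α₂L₂)
L₂ − L₁ = 0.86773 − 0.86358 = 4.15×10⁻³ m
α₁L₁ − α₂L₂ = 13×10⁻⁶×0.86358 − 88×10⁻⁸×0.86773 = 1.04629376×10⁻⁵ m/K
ΔT = 4.15×10⁻³ / 1.04629376×10⁻⁵ = 396.638 K
T = 11.3 + 396.638 = 407.938 °C

T = 407.9 °C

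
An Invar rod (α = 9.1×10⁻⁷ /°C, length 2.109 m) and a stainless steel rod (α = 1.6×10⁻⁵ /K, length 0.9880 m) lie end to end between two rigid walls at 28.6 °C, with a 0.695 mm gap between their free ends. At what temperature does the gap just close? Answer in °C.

α₁L₁ = 1.91919×10⁻⁶ m/K, α₂L₂ = 1.5808×10⁻⁵ m/K → total 1.772719×10⁻⁵ m/K
ΔT = g/(α₁L₁+α₂L₂) = 6.95×10⁻⁴ / 1.772719×10⁻⁵ = 39.205 K
T = 28.6 + 39.205 = 67.805 °C

T = 67.8 °C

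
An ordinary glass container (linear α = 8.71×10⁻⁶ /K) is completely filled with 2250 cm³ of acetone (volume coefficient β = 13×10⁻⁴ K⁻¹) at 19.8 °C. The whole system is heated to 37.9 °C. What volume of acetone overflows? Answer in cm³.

The container also expands: β_container ≈ 3α = 2.613×10⁻⁵ /K
Net overflow = V₀(β_liq − 3α_cont)ΔT
β − 3α = 1.30×10⁻³ − 2.613×10⁻⁵ = 1.27387×10⁻³ /K; ΔT = 18.1 K
ΔV = 2250 × 1.27387×10⁻³ × 18.1 = 51.9 cm³

51.9 cm³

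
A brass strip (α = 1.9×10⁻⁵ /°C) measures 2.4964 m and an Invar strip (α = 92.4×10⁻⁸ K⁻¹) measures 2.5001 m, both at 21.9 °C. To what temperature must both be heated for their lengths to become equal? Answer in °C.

L₁(1 + α₁ΔT) = L₂(1 + α₂ΔT) ⇒ ΔT = (L₂ − L₁)/(α₁L₁ − α₂L₂)
L₂ − L₁ = 2.5001 − 2.4964 = 3.70×10⁻³ m
α₁L₁ − α₂L₂ = 1.9×10⁻⁵×2.4964 − 92.4×10⁻⁸×2.5001 = 4.51215076×10⁻⁵ m/K
ΔT = 3.70×10⁻³ / 4.51215076×10⁻⁵ = 82.001 K
T = 21.9 + 82.001 = 103.901 °C

T = 103.9 °C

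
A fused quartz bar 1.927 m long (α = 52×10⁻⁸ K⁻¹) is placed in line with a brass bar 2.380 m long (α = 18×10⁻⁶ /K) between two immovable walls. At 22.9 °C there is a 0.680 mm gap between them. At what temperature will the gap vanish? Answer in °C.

Gap closes when ΔL₁ + ΔL₂ = 0.680 mm = 6.80×10⁻⁴ m
(α₁L₁ + α₂L₂)ΔT = g
α₁L₁ + α₂L₂ = 52×10⁻⁸×1.927 + 18×10⁻⁶×2.380 = 4.384204×10⁻⁵ m/K
ΔT = 6.80×10⁻⁴ / 4.384204×10⁻⁵ = 15.510 K
T = 22.9 + 15.510 = 38.410 °C

T = 38.4 °C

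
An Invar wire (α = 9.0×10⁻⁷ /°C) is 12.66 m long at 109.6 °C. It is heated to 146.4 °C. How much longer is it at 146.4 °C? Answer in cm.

ΔL = 0.0419 cm

|ΔT| = |146.4 − 109.6| = 36.8 K
ΔL = αL₀ΔT = (9.0×10⁻⁷)(12.66)(36.8) = 4.19×10⁻⁴ m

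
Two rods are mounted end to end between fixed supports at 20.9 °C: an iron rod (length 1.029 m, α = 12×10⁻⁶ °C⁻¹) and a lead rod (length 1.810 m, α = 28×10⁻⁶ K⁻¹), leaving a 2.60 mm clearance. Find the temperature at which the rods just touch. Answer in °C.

Gap closes when ΔL₁ + ΔL₂ = 2.60 mm = 2.60×10⁻³ m
(α₁L₁ + α₂L₂)ΔT = g
α₁L₁ + α₂L₂ = 12×10⁻⁶×1.029 + 28×10⁻⁶×1.810 = 6.3028×10⁻⁵ m/K
ΔT = 2.60×10⁻³ / 6.3028×10⁻⁵ = 41.252 K
T = 20.9 + 41.252 = 62.152 °C

T = 62.2 °C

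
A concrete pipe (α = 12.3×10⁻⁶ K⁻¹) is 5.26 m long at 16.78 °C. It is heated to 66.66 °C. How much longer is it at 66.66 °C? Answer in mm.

ΔL = 3.23 mm

|ΔT| = |66.66 − 16.78| = 49.88 K
ΔL = αL₀ΔT = (12.3×10⁻⁶)(5.26)(49.88) = 3.23×10⁻³ m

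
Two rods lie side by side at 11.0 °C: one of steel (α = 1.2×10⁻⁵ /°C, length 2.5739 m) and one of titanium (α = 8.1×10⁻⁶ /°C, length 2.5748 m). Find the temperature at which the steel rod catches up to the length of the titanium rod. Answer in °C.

T = 100.7 °C

L₁(1 + α₁ΔT) = L₂(1 + α₂ΔT) ⇒ ΔT = (L₂ − L₁)/(α₁L₁ − α₂L₂)
L₂ − L₁ = 2.5748 − 2.5739 = 9.00×10⁻⁴ m
α₁L₁ − α₂L₂ = 1.2×10⁻⁵×2.5739 − 8.1×10⁻⁶×2.5748 = 1.003092×10⁻⁵ m/K
ΔT = 9.00×10⁻⁴ / 1.003092×10⁻⁵ = 89.723 K
T = 11.0 + 89.723 = 100.723 °C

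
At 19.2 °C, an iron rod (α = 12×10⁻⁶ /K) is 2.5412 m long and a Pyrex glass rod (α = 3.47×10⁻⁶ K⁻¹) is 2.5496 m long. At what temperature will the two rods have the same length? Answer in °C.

T = 407.2 °C

L₁(1 + α₁ΔT) = L₂(1 + α₂ΔT) ⇒ ΔT = (L₂ − L₁)/(α₁L₁ − α₂L₂)
L₂ − L₁ = 2.5496 − 2.5412 = 8.40×10⁻³ m
α₁L₁ − α₂L₂ = 12×10⁻⁶×2.5412 − 3.47×10⁻⁶×2.5496 = 2.1647288×10⁻⁵ m/K
ΔT = 8.40×10⁻³ / 2.1647288×10⁻⁵ = 388.039 K
T = 19.2 + 388.039 = 407.239 °C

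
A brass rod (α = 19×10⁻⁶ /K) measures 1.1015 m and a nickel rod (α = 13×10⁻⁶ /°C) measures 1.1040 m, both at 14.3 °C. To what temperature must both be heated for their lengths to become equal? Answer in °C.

T = 394.4 °C

L₁(1 + α₁ΔT) = L₂(1 + α₂ΔT) ⇒ ΔT = (L₂ − L₁)/(α₁L₁ − α₂L₂)
L₂ − L₁ = 1.1040 − 1.1015 = 2.50×10⁻³ m
α₁L₁ − α₂L₂ = 19×10⁻⁶×1.1015 − 13×10⁻⁶×1.1040 = 6.5765×10⁻⁶ m/K
ΔT = 2.50×10⁻³ / 6.5765×10⁻⁶ = 380.141 K
T = 14.3 + 380.141 = 394.441 °C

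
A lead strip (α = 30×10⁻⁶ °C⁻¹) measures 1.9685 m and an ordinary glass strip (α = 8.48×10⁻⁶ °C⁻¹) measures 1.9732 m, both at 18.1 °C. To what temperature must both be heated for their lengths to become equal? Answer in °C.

L₁(1 + α₁ΔT) = L₂(1 + α₂ΔT) ⇒ ΔT = (L₂ − L₁)/(α₁L₁ − α₂L₂)
L₂ − L₁ = 1.9732 − 1.9685 = 4.70×10⁻³ m
α₁L₁ − α₂L₂ = 30×10⁻⁶×1.9685 − 8.48×10⁻⁶×1.9732 = 4.2322264×10⁻⁵ m/K
ΔT = 4.70×10⁻³ / 4.2322264×10⁻⁵ = 111.053 K
T = 18.1 + 111.053 = 129.153 °C

T = 129.2 °C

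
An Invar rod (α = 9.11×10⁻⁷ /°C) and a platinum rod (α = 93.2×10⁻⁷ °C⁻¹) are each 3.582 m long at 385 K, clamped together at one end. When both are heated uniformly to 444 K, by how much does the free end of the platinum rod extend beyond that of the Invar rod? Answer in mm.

1.78 mm

ΔT = 59 K
Invar: ΔL = 9.11×10⁻⁷ × 3.582 m × 59 = 1.9253×10⁻⁴ m = 0.19253 mm
platinum: ΔL = 93.2×10⁻⁷ × 3.582 m × 59 = 1.9697×10⁻³ m = 1.9697 mm
difference = 1.9697 − 0.19253 = 1.77717 mm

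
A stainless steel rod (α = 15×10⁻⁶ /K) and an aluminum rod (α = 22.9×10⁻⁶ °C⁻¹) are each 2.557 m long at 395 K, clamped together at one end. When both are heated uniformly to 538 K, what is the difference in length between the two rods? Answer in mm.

ΔT = 143 K
stainless steel: ΔL = 15×10⁻⁶ × 2.557 m × 143 = 5.4848×10⁻³ m = 5.4848 mm
aluminum: ΔL = 22.9×10⁻⁶ × 2.557 m × 143 = 8.3734×10⁻³ m = 8.3734 mm
difference = 8.3734 − 5.4848 = 2.8886 mm

2.89 mm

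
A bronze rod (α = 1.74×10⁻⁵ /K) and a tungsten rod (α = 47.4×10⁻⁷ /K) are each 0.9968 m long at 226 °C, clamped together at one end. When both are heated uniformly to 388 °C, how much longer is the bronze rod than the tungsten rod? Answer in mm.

2.04 mm

ΔT = 162 K
bronze: ΔL = 1.74×10⁻⁵ × 0.9968 m × 162 = 2.8098×10⁻³ m = 2.8098 mm
tungsten: ΔL = 47.4×10⁻⁷ × 0.9968 m × 162 = 7.6542×10⁻⁴ m = 0.76542 mm
difference = 2.8098 − 0.76542 = 2.04438 mm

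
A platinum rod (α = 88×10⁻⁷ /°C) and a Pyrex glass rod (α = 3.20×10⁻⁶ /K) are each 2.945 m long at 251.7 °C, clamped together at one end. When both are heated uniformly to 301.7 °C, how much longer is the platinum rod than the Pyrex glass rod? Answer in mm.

ΔT = 50.0 K
platinum: ΔL = 88×10⁻⁷ × 2.945 m × 50.0 = 1.2958×10⁻³ m = 1.2958 mm
Pyrex glass: ΔL = 3.20×10⁻⁶ × 2.945 m × 50.0 = 4.7120×10⁻⁴ m = 0.47120 mm
difference = 1.2958 − 0.47120 = 0.8246 mm

0.825 mm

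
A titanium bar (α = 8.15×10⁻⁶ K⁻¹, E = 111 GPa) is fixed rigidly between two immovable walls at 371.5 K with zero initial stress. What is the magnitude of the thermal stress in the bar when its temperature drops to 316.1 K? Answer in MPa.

σ = 50.1 MPa

Fully constrained: the free strain ε = αΔT is blocked, so σ = Eε = EαΔT.
|ΔT| = 55.4 K
σ = 111×10⁹ × 8.15×10⁻⁶ × 55.4 = 5.01×10⁷ Pa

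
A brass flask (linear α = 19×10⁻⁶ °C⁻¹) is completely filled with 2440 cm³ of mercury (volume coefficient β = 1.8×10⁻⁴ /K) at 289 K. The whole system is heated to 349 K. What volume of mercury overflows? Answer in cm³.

The flask also expands: β_container ≈ 3α = 5.7×10⁻⁵ /K
Net overflow = V₀(β_liq − 3α_cont)ΔT
β − 3α = 1.80×10⁻⁴ − 5.7×10⁻⁵ = 1.23×10⁻⁴ /K; ΔT = 60 K
ΔV = 2440 × 1.23×10⁻⁴ × 60 = 18.0 cm³

18.0 cm³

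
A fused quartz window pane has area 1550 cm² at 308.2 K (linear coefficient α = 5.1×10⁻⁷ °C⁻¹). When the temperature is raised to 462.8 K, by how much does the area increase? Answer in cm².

ΔA = 0.244 cm²

Area coefficient ≈ 2α; |ΔT| = 154.6 K
ΔA = 2αA₀ΔT = 2(5.1×10⁻⁷)(1550)(154.6) = 0.244 cm²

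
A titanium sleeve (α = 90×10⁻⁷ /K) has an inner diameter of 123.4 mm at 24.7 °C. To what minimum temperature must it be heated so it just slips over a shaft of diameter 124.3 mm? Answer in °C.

Required Δd = 124.3 − 123.4 = 0.9 mm
Δd = αd₀ΔT ⇒ ΔT = Δd/(αd₀) = 0.9 / (90×10⁻⁷ × 123.4) = 810.37 K
T_min = 24.7 + 810.37 = 835.07 °C

T = 835 °C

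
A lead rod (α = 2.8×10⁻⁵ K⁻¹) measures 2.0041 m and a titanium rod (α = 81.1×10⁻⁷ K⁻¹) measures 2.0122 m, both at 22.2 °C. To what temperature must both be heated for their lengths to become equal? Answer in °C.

T = 225.7 °C

L₁(1 + α₁ΔT) = L₂(1 + α₂ΔT) ⇒ ΔT = (L₂ − L₁)/(α₁L₁ − α₂L₂)
L₂ − L₁ = 2.0122 − 2.0041 = 8.10×10⁻³ m
α₁L₁ − α₂L₂ = 2.8×10⁻⁵×2.0041 − 81.1×10⁻⁷×2.0122 = 3.9795858×10⁻⁵ m/K
ΔT = 8.10×10⁻³ / 3.9795858×10⁻⁵ = 203.539 K
T = 22.2 + 203.539 = 225.739 °C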